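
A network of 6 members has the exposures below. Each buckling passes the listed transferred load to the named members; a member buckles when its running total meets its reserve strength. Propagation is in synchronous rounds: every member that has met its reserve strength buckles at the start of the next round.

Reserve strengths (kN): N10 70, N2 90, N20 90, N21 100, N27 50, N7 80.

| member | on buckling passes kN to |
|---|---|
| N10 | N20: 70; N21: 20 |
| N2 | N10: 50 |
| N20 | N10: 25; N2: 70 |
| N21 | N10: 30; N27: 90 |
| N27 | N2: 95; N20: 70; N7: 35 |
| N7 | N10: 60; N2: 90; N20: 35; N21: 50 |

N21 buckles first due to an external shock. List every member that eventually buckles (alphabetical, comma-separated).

N10, N2, N20, N21, N27

Round 1 — N21 buckles (initial).
  N10: +30 → 30 < 70
  N27: +90 → 90 ≥ 50
Round 2 — N27 buckles.
  N2: +95 → 95 ≥ 90
  N20: +70 → 70 < 90
  N7: +35 → 35 < 80
Round 3 — N2 buckles.
  N10: +50 → 80 ≥ 70
Round 4 — N10 buckles.
  N20: +70 → 140 ≥ 90
Round 5 — N20 buckles.
No further bucklings.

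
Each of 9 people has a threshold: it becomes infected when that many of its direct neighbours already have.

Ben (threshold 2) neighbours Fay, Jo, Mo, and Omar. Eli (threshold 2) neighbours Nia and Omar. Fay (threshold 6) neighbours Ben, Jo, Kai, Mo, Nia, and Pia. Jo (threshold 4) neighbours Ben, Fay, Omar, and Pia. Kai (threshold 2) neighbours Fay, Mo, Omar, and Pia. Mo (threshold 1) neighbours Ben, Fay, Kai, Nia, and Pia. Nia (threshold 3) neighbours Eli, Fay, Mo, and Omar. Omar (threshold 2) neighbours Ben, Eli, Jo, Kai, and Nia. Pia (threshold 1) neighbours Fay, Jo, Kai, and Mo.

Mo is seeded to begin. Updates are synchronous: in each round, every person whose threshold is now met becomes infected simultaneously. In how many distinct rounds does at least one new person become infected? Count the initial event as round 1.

Round 1 — Mo becomes infected (initial).
Round 2 — checking thresholds:
  Ben: 1 of 4 neighbours < 2, not yet.
  Fay: 1 of 6 neighbours < 6, not yet.
  Kai: 1 of 4 neighbours < 2, not yet.
  Nia: 1 of 4 neighbours < 3, not yet.
  Pia: 1 of 4 neighbours ≥ 1, becomes infected.
Round 3 — checking thresholds:
  Ben: 1 of 4 neighbours < 2, not yet.
  Fay: 2 of 6 neighbours < 6, not yet.
  Jo: 1 of 4 neighbours < 4, not yet.
  Kai: 2 of 4 neighbours ≥ 2, becomes infected.
  Nia: 1 of 4 neighbours < 3, not yet.
Round 4 — no new infections; cascade stops.

3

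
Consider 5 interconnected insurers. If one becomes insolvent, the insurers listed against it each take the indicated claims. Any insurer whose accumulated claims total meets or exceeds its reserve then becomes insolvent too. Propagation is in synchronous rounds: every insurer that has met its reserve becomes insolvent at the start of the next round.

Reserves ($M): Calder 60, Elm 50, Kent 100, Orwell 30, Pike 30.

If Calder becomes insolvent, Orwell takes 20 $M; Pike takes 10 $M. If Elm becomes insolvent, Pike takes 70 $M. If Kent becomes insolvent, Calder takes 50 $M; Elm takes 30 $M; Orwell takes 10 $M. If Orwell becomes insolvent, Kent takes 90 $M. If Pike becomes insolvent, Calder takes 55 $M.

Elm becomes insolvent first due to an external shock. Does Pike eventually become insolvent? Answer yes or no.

Round 1 — Elm becomes insolvent (initial).
  Pike: +70 → 70 ≥ 30
Round 2 — Pike becomes insolvent.
  Calder: +55 → 55 < 60
No further insolvencies.

yes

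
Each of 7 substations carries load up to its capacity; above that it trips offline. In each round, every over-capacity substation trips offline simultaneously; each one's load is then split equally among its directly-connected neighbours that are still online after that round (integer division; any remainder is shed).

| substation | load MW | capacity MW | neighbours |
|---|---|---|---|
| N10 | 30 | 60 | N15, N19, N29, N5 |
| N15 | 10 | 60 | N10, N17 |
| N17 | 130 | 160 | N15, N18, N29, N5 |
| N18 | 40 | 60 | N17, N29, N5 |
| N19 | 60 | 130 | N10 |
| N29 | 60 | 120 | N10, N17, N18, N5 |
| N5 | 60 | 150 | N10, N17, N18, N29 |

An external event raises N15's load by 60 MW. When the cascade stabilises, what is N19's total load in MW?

Round 1 — N15 at 70 > 60. N15 trips offline.
  N15 sheds 70 MW to N10, N17: 35 each.
    N10: 30+35 = 65 > 60
    N17: 130+35 = 165 > 160
Round 2 — N10, N17 trip offline.
  N10 sheds 65 MW to N19, N29, N5: 21 each (2 lost).
    N19: 60+21 = 81 ≤ 130
    N29: 60+21 = 81 ≤ 120
    N5: 60+21 = 81 ≤ 150
  N17 sheds 165 MW to N18, N29, N5: 55 each.
    N18: 40+55 = 95 > 60
    N29: 81+55 = 136 > 120
    N5: 81+55 = 136 ≤ 150
Round 3 — N18, N29 trip offline.
  N18 sheds 95 MW to N5: 95 each.
    N5: 136+95 = 231 > 150
  N29 sheds 136 MW to N5: 136 each.
    N5: 231+136 = 367 > 150
Round 4 — N5 trips offline.
  N5 sheds 367 MW: no online neighbours, lost.
No further trips.

81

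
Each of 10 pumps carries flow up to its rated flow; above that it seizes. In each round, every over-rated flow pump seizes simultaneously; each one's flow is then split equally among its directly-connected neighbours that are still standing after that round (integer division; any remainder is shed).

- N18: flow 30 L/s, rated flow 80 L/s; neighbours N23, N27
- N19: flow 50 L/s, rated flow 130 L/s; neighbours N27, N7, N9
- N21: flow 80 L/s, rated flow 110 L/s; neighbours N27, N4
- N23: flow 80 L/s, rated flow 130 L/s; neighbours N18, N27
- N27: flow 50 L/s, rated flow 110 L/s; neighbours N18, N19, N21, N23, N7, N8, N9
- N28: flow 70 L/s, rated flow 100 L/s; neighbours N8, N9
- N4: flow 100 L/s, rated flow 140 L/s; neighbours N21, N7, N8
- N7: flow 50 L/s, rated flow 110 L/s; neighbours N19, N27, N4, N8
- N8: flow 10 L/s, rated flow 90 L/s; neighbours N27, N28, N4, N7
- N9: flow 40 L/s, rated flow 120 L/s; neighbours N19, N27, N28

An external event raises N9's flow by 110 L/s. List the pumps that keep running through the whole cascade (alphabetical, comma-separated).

N18, N23

Round 1 — N9 at 150 > 120. N9 seizes.
  N9 sheds 150 L/s to N19, N27, N28: 50 each.
    N19: 50+50 = 100 ≤ 130
    N27: 50+50 = 100 ≤ 110
    N28: 70+50 = 120 > 100
Round 2 — N28 seizes.
  N28 sheds 120 L/s to N8: 120 each.
    N8: 10+120 = 130 > 90
Round 3 — N8 seizes.
  N8 sheds 130 L/s to N27, N4, N7: 43 each (1 lost).
    N27: 100+43 = 143 > 110
    N4: 100+43 = 143 > 140
    N7: 50+43 = 93 ≤ 110
Round 4 — N27, N4 seize.
  N27 sheds 143 L/s to N18, N19, N21, N23, N7: 28 each (3 lost).
    N18: 30+28 = 58 ≤ 80
    N19: 100+28 = 128 ≤ 130
    N21: 80+28 = 108 ≤ 110
    N23: 80+28 = 108 ≤ 130
    N7: 93+28 = 121 > 110
  N4 sheds 143 L/s to N21, N7: 71 each (1 lost).
    N21: 108+71 = 179 > 110
    N7: 121+71 = 192 > 110
Round 5 — N21, N7 seize.
  N21 sheds 179 L/s: no online neighbours, lost.
  N7 sheds 192 L/s to N19: 192 each.
    N19: 128+192 = 320 > 130
Round 6 — N19 seizes.
  N19 sheds 320 L/s: no online neighbours, lost.
No further seizures.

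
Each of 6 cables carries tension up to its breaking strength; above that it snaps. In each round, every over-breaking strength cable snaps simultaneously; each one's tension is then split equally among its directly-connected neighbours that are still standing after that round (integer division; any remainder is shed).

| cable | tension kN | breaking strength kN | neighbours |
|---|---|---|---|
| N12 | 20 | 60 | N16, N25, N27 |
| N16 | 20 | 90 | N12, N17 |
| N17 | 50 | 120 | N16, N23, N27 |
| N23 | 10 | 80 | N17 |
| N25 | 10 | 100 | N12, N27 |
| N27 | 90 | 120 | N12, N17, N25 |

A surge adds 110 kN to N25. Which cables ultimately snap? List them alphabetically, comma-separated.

N12, N16, N17, N23, N25, N27

Round 1 — N25 at 120 > 100. N25 snaps.
  N25 sheds 120 kN to N12, N27: 60 each.
    N12: 20+60 = 80 > 60
    N27: 90+60 = 150 > 120
Round 2 — N12, N27 snap.
  N12 sheds 80 kN to N16: 80 each.
    N16: 20+80 = 100 > 90
  N27 sheds 150 kN to N17: 150 each.
    N17: 50+150 = 200 > 120
Round 3 — N16, N17 snap.
  N16 sheds 100 kN: no online neighbours, lost.
  N17 sheds 200 kN to N23: 200 each.
    N23: 10+200 = 210 > 80
Round 4 — N23 snaps.
  N23 sheds 210 kN: no online neighbours, lost.
No further breaks.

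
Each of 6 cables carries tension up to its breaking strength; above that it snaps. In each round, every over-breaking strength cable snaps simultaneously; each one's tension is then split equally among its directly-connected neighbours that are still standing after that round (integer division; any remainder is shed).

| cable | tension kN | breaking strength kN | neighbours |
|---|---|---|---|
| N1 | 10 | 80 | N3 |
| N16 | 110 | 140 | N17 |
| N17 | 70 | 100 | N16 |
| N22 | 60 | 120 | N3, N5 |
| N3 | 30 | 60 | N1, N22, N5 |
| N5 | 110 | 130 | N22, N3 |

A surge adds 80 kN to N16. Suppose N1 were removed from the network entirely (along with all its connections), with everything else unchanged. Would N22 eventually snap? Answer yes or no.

no

With N1 removed:
Round 1 — N16 at 190 > 140. N16 snaps.
  N16 sheds 190 kN to N17: 190 each.
    N17: 70+190 = 260 > 100
Round 2 — N17 snaps.
  N17 sheds 260 kN: no online neighbours, lost.
No further breaks.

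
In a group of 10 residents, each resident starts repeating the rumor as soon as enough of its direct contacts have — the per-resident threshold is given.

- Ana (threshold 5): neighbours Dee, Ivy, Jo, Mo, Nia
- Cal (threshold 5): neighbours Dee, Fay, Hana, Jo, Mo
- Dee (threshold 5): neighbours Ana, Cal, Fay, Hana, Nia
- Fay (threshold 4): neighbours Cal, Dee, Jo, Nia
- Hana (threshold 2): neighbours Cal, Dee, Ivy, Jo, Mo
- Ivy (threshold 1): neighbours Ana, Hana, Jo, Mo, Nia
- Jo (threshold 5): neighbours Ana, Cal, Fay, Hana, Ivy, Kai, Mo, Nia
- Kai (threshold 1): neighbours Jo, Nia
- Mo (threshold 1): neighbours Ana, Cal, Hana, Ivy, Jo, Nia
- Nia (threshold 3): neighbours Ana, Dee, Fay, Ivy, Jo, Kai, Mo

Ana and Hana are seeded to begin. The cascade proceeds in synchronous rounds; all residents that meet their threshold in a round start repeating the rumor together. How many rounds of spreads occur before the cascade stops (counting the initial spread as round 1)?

Round 1 — Ana, Hana start repeating the rumor (initial).
Round 2 — checking thresholds:
  Cal: 1 of 5 neighbours < 5, holds.
  Dee: 2 of 5 neighbours < 5, holds.
  Ivy: 2 of 5 neighbours ≥ 1, starts repeating the rumor.
  Jo: 2 of 8 neighbours < 5, holds.
  Mo: 2 of 6 neighbours ≥ 1, starts repeating the rumor.
  Nia: 1 of 7 neighbours < 3, holds.
Round 3 — checking thresholds:
  Cal: 2 of 5 neighbours < 5, holds.
  Dee: 2 of 5 neighbours < 5, holds.
  Jo: 4 of 8 neighbours < 5, holds.
  Nia: 3 of 7 neighbours ≥ 3, starts repeating the rumor.
Round 4 — checking thresholds:
  Cal: 2 of 5 neighbours < 5, holds.
  Dee: 3 of 5 neighbours < 5, holds.
  Fay: 1 of 4 neighbours < 4, holds.
  Jo: 5 of 8 neighbours ≥ 5, starts repeating the rumor.
  Kai: 1 of 2 neighbours ≥ 1, starts repeating the rumor.
Round 5 — no new spreads; cascade stops.

4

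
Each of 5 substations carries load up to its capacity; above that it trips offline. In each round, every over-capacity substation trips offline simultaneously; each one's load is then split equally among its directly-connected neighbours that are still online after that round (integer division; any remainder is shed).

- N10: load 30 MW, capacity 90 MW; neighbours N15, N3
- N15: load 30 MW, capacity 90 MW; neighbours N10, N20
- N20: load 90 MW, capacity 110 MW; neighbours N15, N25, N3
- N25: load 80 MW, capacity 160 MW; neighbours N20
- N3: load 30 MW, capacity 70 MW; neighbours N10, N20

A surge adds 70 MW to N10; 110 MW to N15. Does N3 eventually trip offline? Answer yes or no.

yes

Round 1 — N10 at 100 > 90; N15 at 140 > 90. N10, N15 trip offline.
  N10 sheds 100 MW to N3: 100 each.
    N3: 30+100 = 130 > 70
  N15 sheds 140 MW to N20: 140 each.
    N20: 90+140 = 230 > 110
Round 2 — N20, N3 trip offline.
  N20 sheds 230 MW to N25: 230 each.
    N25: 80+230 = 310 > 160
  N3 sheds 130 MW: no online neighbours, lost.
Round 3 — N25 trips offline.
  N25 sheds 310 MW: no online neighbours, lost.
No further trips.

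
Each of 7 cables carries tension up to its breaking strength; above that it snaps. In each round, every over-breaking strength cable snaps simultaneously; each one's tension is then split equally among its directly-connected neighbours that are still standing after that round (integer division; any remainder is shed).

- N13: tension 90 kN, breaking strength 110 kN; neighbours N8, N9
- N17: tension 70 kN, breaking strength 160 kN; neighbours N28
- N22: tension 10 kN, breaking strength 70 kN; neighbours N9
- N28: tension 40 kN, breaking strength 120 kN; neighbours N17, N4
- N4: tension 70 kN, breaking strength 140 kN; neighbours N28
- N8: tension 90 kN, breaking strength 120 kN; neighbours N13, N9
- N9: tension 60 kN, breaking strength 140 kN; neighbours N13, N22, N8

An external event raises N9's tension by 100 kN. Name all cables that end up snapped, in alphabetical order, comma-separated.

Round 1 — N9 at 160 > 140. N9 snaps.
  N9 sheds 160 kN to N13, N22, N8: 53 each (1 lost).
    N13: 90+53 = 143 > 110
    N22: 10+53 = 63 ≤ 70
    N8: 90+53 = 143 > 120
Round 2 — N13, N8 snap.
  N13 sheds 143 kN: no online neighbours, lost.
  N8 sheds 143 kN: no online neighbours, lost.
No further breaks.

N13, N8, N9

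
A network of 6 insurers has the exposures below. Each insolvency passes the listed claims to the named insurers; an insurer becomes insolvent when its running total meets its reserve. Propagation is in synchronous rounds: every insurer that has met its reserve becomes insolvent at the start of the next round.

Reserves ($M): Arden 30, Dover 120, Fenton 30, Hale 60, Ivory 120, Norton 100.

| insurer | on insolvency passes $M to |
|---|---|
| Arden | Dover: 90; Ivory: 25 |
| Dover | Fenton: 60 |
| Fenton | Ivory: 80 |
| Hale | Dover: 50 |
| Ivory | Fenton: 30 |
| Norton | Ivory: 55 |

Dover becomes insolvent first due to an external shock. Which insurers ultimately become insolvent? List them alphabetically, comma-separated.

Dover, Fenton

Round 1 — Dover becomes insolvent (initial).
  Fenton: +60 → 60 ≥ 30
Round 2 — Fenton becomes insolvent.
  Ivory: +80 → 80 < 120
No further insolvencies.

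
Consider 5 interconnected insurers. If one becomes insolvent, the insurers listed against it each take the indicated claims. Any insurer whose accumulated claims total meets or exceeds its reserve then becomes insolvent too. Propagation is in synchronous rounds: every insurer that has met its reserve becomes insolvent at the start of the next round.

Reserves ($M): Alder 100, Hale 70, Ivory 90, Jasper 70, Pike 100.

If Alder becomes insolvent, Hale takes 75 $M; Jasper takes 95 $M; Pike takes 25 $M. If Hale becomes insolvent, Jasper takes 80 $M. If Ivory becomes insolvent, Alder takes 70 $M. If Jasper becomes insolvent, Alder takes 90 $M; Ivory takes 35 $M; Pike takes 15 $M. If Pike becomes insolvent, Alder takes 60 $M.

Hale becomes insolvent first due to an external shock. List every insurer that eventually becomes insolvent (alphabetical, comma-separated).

Hale, Jasper

Round 1 — Hale becomes insolvent (initial).
  Jasper: +80 → 80 ≥ 70
Round 2 — Jasper becomes insolvent.
  Alder: +90 → 90 < 100
  Ivory: +35 → 35 < 90
  Pike: +15 → 15 < 100
No further insolvencies.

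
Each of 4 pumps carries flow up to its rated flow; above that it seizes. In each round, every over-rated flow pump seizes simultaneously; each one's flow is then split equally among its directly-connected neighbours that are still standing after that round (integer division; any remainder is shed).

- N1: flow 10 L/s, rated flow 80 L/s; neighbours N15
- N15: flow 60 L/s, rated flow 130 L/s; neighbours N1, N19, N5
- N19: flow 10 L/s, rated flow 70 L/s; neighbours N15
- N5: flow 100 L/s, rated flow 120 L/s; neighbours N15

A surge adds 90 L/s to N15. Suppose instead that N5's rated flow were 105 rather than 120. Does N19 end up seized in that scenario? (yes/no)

no

With N5's rated flow at 105:
Round 1 — N15 at 150 > 130. N15 seizes.
  N15 sheds 150 L/s to N1, N19, N5: 50 each.
    N1: 10+50 = 60 ≤ 80
    N19: 10+50 = 60 ≤ 70
    N5: 100+50 = 150 > 105
Round 2 — N5 seizes.
  N5 sheds 150 L/s: no online neighbours, lost.
No further seizures.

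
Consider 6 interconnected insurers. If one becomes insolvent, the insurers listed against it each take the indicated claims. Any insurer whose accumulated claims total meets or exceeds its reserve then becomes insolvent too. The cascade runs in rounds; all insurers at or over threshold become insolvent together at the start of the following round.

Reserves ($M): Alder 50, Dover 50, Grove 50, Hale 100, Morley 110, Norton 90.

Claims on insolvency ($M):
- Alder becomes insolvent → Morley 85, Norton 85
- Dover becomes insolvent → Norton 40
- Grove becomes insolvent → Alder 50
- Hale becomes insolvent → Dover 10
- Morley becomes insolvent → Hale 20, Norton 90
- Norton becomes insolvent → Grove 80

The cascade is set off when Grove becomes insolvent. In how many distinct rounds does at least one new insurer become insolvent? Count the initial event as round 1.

2

Round 1 — Grove becomes insolvent (initial).
  Alder: +50 → 50 ≥ 50
Round 2 — Alder becomes insolvent.
  Morley: +85 → 85 < 110
  Norton: +85 → 85 < 90
No further insolvencies.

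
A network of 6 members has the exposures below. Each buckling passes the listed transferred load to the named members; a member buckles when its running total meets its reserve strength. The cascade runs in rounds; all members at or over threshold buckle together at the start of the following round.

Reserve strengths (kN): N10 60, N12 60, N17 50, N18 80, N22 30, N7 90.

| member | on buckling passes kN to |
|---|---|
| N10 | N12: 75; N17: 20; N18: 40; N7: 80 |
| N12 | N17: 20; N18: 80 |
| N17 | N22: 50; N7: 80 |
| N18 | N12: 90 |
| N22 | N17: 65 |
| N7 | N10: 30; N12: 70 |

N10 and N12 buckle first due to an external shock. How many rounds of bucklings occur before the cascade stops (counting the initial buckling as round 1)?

Round 1 — N10, N12 buckle (initial).
  N17: +20+20 → 40 < 50
  N18: +40+80 → 120 ≥ 80
  N7: +80 → 80 < 90
Round 2 — N18 buckles.
No further bucklings.

2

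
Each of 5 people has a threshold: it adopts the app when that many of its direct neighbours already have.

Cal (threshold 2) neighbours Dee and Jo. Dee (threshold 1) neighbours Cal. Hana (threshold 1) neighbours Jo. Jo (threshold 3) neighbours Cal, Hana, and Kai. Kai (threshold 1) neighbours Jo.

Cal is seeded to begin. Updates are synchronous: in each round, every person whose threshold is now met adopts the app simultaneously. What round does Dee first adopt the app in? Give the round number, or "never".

2

Round 1 — Cal adopts the app (initial).
Round 2 — checking thresholds:
  Dee: 1 of 1 neighbours ≥ 1, adopts the app.
  Jo: 1 of 3 neighbours < 3, holds.
Round 3 — no new adoptions; cascade stops.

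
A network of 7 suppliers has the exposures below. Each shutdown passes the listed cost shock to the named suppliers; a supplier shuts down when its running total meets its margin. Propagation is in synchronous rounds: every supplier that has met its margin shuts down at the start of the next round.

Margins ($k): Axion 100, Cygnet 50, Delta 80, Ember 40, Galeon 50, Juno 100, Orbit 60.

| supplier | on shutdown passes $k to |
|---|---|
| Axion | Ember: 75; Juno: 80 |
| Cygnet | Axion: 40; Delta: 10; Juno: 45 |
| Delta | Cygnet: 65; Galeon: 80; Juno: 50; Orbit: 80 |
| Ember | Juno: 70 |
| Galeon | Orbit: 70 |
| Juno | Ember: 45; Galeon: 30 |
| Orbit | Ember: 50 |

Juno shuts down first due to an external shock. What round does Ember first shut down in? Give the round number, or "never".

2

Round 1 — Juno shuts down (initial).
  Ember: +45 → 45 ≥ 40
  Galeon: +30 → 30 < 50
Round 2 — Ember shuts down.
No further shutdowns.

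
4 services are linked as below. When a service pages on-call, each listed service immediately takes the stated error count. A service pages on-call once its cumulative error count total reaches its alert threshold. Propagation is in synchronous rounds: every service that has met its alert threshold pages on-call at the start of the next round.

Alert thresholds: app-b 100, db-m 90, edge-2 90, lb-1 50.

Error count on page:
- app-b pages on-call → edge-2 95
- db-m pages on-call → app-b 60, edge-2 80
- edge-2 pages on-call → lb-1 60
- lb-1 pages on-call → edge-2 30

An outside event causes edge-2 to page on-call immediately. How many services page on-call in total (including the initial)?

Round 1 — edge-2 pages on-call (initial).
  lb-1: +60 → 60 ≥ 50
Round 2 — lb-1 pages on-call.
No further pages.

2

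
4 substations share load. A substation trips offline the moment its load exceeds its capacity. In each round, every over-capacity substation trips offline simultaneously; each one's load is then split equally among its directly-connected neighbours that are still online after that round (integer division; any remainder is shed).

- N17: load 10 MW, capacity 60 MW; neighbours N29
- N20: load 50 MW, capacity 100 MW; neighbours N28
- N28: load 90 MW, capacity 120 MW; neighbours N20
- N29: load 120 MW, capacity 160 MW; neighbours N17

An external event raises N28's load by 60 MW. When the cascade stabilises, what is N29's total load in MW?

120

Round 1 — N28 at 150 > 120. N28 trips offline.
  N28 sheds 150 MW to N20: 150 each.
    N20: 50+150 = 200 > 100
Round 2 — N20 trips offline.
  N20 sheds 200 MW: no online neighbours, lost.
No further trips.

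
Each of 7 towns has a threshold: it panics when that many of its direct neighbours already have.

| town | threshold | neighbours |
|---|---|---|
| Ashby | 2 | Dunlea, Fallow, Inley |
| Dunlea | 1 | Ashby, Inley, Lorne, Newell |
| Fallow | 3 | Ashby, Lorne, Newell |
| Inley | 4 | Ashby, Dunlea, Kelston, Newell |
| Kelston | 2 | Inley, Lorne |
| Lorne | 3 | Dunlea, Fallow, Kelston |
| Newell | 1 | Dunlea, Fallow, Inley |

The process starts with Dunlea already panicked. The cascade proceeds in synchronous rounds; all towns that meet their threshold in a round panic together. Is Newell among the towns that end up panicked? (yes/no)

Round 1 — Dunlea panics (initial).
Round 2 — checking thresholds:
  Ashby: 1 of 3 neighbours < 2, not yet.
  Inley: 1 of 4 neighbours < 4, not yet.
  Lorne: 1 of 3 neighbours < 3, not yet.
  Newell: 1 of 3 neighbours ≥ 1, panics.
Round 3 — no new panics; cascade stops.

yes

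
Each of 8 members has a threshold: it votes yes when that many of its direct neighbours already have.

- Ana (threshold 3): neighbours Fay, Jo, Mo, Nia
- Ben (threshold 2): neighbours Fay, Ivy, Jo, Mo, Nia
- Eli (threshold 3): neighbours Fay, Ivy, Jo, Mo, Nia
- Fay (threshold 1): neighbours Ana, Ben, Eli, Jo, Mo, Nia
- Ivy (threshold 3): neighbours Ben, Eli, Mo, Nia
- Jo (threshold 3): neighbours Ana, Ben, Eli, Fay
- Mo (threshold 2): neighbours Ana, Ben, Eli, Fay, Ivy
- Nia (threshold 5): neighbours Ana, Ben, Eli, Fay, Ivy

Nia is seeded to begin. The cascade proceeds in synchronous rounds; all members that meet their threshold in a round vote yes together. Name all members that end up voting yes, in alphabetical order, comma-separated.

Ana, Ben, Eli, Fay, Ivy, Jo, Mo, Nia

Round 1 — Nia votes yes (initial).
Round 2 — checking thresholds:
  Ana: 1 of 4 neighbours < 3, not yet.
  Ben: 1 of 5 neighbours < 2, not yet.
  Eli: 1 of 5 neighbours < 3, not yet.
  Fay: 1 of 6 neighbours ≥ 1, votes yes.
  Ivy: 1 of 4 neighbours < 3, not yet.
Round 3 — checking thresholds:
  Ana: 2 of 4 neighbours < 3, not yet.
  Ben: 2 of 5 neighbours ≥ 2, votes yes.
  Eli: 2 of 5 neighbours < 3, not yet.
  Ivy: 1 of 4 neighbours < 3, not yet.
  Jo: 1 of 4 neighbours < 3, not yet.
  Mo: 1 of 5 neighbours < 2, not yet.
Round 4 — checking thresholds:
  Ana: 2 of 4 neighbours < 3, not yet.
  Eli: 2 of 5 neighbours < 3, not yet.
  Ivy: 2 of 4 neighbours < 3, not yet.
  Jo: 2 of 4 neighbours < 3, not yet.
  Mo: 2 of 5 neighbours ≥ 2, votes yes.
Round 5 — checking thresholds:
  Ana: 3 of 4 neighbours ≥ 3, votes yes.
  Eli: 3 of 5 neighbours ≥ 3, votes yes.
  Ivy: 3 of 4 neighbours ≥ 3, votes yes.
  Jo: 2 of 4 neighbours < 3, not yet.
Round 6 — checking thresholds:
  Jo: 4 of 4 neighbours ≥ 3, votes yes.
Round 7 — no new yes votes; cascade stops.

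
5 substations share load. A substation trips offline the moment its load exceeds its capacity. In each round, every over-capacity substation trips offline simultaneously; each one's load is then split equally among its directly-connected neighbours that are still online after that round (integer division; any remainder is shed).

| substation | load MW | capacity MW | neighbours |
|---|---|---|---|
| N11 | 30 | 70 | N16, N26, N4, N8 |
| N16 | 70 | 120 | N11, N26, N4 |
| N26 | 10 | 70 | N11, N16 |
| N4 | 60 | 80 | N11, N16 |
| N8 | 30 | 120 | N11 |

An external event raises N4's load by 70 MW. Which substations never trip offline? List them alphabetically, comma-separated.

N8

Round 1 — N4 at 130 > 80. N4 trips offline.
  N4 sheds 130 MW to N11, N16: 65 each.
    N11: 30+65 = 95 > 70
    N16: 70+65 = 135 > 120
Round 2 — N11, N16 trip offline.
  N11 sheds 95 MW to N26, N8: 47 each (1 lost).
    N26: 10+47 = 57 ≤ 70
    N8: 30+47 = 77 ≤ 120
  N16 sheds 135 MW to N26: 135 each.
    N26: 57+135 = 192 > 70
Round 3 — N26 trips offline.
  N26 sheds 192 MW: no online neighbours, lost.
No further trips.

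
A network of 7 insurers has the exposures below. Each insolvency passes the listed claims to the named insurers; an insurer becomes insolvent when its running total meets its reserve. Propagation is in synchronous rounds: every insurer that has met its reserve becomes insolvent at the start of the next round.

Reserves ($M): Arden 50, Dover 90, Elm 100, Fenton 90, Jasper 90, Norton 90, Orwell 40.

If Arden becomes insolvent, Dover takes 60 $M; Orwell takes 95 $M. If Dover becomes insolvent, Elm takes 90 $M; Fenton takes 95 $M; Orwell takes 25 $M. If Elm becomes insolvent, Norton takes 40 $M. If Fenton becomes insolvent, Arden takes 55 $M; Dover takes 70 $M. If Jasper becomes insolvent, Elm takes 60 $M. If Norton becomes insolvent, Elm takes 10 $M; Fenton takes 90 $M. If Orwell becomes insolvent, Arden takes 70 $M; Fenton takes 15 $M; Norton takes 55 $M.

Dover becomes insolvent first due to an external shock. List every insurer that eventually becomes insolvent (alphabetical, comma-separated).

Arden, Dover, Fenton, Orwell

Round 1 — Dover becomes insolvent (initial).
  Elm: +90 → 90 < 100
  Fenton: +95 → 95 ≥ 90
  Orwell: +25 → 25 < 40
Round 2 — Fenton becomes insolvent.
  Arden: +55 → 55 ≥ 50
Round 3 — Arden becomes insolvent.
  Orwell: +95 → 120 ≥ 40
Round 4 — Orwell becomes insolvent.
  Norton: +55 → 55 < 90
No further insolvencies.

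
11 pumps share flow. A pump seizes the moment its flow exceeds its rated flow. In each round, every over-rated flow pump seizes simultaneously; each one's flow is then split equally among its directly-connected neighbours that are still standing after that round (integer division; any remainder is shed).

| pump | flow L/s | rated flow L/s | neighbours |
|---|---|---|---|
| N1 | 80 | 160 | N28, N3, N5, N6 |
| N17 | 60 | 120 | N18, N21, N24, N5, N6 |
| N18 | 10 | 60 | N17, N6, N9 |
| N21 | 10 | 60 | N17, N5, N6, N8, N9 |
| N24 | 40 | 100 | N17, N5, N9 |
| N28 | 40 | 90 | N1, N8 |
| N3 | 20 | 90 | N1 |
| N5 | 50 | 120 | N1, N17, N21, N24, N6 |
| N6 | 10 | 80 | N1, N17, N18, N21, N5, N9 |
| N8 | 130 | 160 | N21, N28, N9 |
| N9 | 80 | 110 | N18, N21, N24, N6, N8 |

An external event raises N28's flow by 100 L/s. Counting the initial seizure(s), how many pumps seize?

11

Round 1 — N28 at 140 > 90. N28 seizes.
  N28 sheds 140 L/s to N1, N8: 70 each.
    N1: 80+70 = 150 ≤ 160
    N8: 130+70 = 200 > 160
Round 2 — N8 seizes.
  N8 sheds 200 L/s to N21, N9: 100 each.
    N21: 10+100 = 110 > 60
    N9: 80+100 = 180 > 110
Round 3 — N21, N9 seize.
  N21 sheds 110 L/s to N17, N5, N6: 36 each (2 lost).
    N17: 60+36 = 96 ≤ 120
    N5: 50+36 = 86 ≤ 120
    N6: 10+36 = 46 ≤ 80
  N9 sheds 180 L/s to N18, N24, N6: 60 each.
    N18: 10+60 = 70 > 60
    N24: 40+60 = 100 ≤ 100
    N6: 46+60 = 106 > 80
Round 4 — N18, N6 seize.
  N18 sheds 70 L/s to N17: 70 each.
    N17: 96+70 = 166 > 120
  N6 sheds 106 L/s to N1, N17, N5: 35 each (1 lost).
    N1: 150+35 = 185 > 160
    N17: 166+35 = 201 > 120
    N5: 86+35 = 121 > 120
Round 5 — N1, N17, N5 seize.
  N1 sheds 185 L/s to N3: 185 each.
    N3: 20+185 = 205 > 90
  N17 sheds 201 L/s to N24: 201 each.
    N24: 100+201 = 301 > 100
  N5 sheds 121 L/s to N24: 121 each.
    N24: 301+121 = 422 > 100
Round 6 — N24, N3 seize.
  N24 sheds 422 L/s: no online neighbours, lost.
  N3 sheds 205 L/s: no online neighbours, lost.
No further seizures.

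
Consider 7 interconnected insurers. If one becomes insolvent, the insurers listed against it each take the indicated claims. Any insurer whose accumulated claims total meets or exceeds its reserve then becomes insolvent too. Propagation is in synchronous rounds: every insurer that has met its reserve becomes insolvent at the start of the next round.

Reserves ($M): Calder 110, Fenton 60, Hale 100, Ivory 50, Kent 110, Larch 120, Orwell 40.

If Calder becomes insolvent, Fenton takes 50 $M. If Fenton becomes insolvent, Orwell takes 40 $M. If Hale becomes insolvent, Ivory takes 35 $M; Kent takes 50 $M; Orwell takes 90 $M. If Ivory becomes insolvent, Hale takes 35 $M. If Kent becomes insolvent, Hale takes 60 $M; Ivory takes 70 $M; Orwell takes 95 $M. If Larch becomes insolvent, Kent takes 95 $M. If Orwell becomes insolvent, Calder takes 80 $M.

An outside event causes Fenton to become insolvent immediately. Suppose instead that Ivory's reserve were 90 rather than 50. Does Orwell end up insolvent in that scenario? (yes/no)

With Ivory's reserve at 90:
Round 1 — Fenton becomes insolvent (initial).
  Orwell: +40 → 40 ≥ 40
Round 2 — Orwell becomes insolvent.
  Calder: +80 → 80 < 110
No further insolvencies.

yes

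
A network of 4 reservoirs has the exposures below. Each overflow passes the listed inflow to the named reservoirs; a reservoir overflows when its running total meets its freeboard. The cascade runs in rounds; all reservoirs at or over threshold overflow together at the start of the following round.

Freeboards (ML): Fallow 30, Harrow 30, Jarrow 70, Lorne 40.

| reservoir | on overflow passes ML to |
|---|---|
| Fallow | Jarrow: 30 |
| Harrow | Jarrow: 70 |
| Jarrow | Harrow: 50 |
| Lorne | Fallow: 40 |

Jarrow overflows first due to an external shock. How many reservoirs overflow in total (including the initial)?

Round 1 — Jarrow overflows (initial).
  Harrow: +50 → 50 ≥ 30
Round 2 — Harrow overflows.
No further overflows.

2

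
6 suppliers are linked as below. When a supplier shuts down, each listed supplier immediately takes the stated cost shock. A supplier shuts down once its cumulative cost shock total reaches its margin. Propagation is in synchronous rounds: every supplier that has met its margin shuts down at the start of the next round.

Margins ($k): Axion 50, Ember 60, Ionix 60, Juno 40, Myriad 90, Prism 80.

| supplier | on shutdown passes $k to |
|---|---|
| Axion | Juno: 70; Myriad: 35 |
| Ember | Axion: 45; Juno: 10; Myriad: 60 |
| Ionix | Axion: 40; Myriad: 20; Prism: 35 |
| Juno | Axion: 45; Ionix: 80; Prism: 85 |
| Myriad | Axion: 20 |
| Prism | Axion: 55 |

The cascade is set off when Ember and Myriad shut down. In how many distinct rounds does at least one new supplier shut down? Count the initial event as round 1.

Round 1 — Ember, Myriad shut down (initial).
  Axion: +45+20 → 65 ≥ 50
  Juno: +10 → 10 < 40
Round 2 — Axion shuts down.
  Juno: +70 → 80 ≥ 40
Round 3 — Juno shuts down.
  Ionix: +80 → 80 ≥ 60
  Prism: +85 → 85 ≥ 80
Round 4 — Ionix, Prism shut down.
No further shutdowns.

4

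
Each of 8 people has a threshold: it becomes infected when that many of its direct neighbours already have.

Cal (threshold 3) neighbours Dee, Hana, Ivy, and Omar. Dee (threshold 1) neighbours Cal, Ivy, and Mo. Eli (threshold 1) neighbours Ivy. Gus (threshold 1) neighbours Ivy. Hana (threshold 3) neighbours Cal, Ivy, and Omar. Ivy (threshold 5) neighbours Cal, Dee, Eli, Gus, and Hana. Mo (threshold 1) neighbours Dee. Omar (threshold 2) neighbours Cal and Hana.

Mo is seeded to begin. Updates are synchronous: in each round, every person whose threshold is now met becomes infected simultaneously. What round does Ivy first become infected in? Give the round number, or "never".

never

Round 1 — Mo becomes infected (initial).
Round 2 — checking thresholds:
  Dee: 1 of 3 neighbours ≥ 1, becomes infected.
Round 3 — no new infections; cascade stops.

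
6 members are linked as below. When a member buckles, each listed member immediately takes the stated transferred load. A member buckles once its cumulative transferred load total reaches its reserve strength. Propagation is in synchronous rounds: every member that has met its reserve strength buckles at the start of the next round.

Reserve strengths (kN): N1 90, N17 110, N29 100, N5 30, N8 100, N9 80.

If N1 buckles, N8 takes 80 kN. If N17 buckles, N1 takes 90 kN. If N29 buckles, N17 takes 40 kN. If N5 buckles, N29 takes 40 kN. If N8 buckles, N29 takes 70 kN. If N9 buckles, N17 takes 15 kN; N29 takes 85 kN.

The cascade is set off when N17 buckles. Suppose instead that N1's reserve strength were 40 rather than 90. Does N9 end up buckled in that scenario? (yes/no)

With N1's reserve strength at 40:
Round 1 — N17 buckles (initial).
  N1: +90 → 90 ≥ 40
Round 2 — N1 buckles.
  N8: +80 → 80 < 100
No further bucklings.

no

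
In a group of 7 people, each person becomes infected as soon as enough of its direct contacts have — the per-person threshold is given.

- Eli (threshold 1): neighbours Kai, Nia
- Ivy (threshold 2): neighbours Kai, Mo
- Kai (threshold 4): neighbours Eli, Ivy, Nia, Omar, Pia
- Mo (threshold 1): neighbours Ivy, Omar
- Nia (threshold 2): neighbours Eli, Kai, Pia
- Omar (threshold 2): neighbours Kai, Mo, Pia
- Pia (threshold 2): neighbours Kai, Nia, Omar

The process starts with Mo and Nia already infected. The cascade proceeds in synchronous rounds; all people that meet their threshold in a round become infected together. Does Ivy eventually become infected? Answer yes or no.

Round 1 — Mo, Nia become infected (initial).
Round 2 — checking thresholds:
  Eli: 1 of 2 neighbours ≥ 1, becomes infected.
  Ivy: 1 of 2 neighbours < 2, holds.
  Kai: 1 of 5 neighbours < 4, holds.
  Omar: 1 of 3 neighbours < 2, holds.
  Pia: 1 of 3 neighbours < 2, holds.
Round 3 — no new infections; cascade stops.

no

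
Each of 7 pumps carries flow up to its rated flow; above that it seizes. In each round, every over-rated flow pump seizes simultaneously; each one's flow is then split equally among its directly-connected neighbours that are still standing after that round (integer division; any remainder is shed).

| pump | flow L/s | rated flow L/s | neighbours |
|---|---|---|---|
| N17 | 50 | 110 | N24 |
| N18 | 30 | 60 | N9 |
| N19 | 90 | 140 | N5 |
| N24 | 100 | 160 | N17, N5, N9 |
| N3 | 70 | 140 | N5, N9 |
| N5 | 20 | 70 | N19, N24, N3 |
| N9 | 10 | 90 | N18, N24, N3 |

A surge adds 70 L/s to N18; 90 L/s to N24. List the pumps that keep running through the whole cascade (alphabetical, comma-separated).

Round 1 — N18 at 100 > 60; N24 at 190 > 160. N18, N24 seize.
  N18 sheds 100 L/s to N9: 100 each.
    N9: 10+100 = 110 > 90
  N24 sheds 190 L/s to N17, N5, N9: 63 each (1 lost).
    N17: 50+63 = 113 > 110
    N5: 20+63 = 83 > 70
    N9: 110+63 = 173 > 90
Round 2 — N17, N5, N9 seize.
  N17 sheds 113 L/s: no online neighbours, lost.
  N5 sheds 83 L/s to N19, N3: 41 each (1 lost).
    N19: 90+41 = 131 ≤ 140
    N3: 70+41 = 111 ≤ 140
  N9 sheds 173 L/s to N3: 173 each.
    N3: 111+173 = 284 > 140
Round 3 — N3 seizes.
  N3 sheds 284 L/s: no online neighbours, lost.
No further seizures.

N19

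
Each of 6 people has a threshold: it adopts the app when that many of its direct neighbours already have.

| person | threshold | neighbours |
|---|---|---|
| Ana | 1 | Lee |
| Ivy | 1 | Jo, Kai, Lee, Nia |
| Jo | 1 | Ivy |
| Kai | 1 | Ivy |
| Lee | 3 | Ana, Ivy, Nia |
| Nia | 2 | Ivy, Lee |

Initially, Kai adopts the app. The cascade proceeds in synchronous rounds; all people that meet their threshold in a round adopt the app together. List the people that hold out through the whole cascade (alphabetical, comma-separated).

Ana, Lee, Nia

Round 1 — Kai adopts the app (initial).
Round 2 — checking thresholds:
  Ivy: 1 of 4 neighbours ≥ 1, adopts the app.
Round 3 — checking thresholds:
  Jo: 1 of 1 neighbours ≥ 1, adopts the app.
  Lee: 1 of 3 neighbours < 3, not yet.
  Nia: 1 of 2 neighbours < 2, not yet.
Round 4 — no new adoptions; cascade stops.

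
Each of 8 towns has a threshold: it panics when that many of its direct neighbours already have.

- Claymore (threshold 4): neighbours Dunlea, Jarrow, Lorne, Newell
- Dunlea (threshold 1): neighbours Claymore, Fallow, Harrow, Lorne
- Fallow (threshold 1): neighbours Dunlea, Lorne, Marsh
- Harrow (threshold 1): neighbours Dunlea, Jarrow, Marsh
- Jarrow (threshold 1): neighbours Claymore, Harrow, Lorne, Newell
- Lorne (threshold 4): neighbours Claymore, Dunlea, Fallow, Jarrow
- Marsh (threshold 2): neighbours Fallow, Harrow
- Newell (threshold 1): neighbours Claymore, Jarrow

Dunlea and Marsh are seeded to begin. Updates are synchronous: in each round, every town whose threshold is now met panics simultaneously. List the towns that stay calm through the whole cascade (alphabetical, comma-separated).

Claymore, Lorne

Round 1 — Dunlea, Marsh panic (initial).
Round 2 — checking thresholds:
  Claymore: 1 of 4 neighbours < 4, not yet.
  Fallow: 2 of 3 neighbours ≥ 1, panics.
  Harrow: 2 of 3 neighbours ≥ 1, panics.
  Lorne: 1 of 4 neighbours < 4, not yet.
Round 3 — checking thresholds:
  Claymore: 1 of 4 neighbours < 4, not yet.
  Jarrow: 1 of 4 neighbours ≥ 1, panics.
  Lorne: 2 of 4 neighbours < 4, not yet.
Round 4 — checking thresholds:
  Claymore: 2 of 4 neighbours < 4, not yet.
  Lorne: 3 of 4 neighbours < 4, not yet.
  Newell: 1 of 2 neighbours ≥ 1, panics.
Round 5 — no new panics; cascade stops.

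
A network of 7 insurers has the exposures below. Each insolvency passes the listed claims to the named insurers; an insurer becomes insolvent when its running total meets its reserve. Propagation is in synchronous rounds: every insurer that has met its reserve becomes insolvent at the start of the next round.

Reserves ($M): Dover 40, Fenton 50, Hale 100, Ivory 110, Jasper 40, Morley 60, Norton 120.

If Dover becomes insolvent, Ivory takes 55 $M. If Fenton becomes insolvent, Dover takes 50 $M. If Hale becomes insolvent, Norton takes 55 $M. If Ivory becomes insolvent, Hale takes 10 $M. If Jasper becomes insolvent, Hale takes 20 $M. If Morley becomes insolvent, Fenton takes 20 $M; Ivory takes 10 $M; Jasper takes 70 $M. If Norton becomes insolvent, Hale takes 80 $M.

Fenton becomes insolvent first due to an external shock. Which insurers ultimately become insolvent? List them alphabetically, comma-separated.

Dover, Fenton

Round 1 — Fenton becomes insolvent (initial).
  Dover: +50 → 50 ≥ 40
Round 2 — Dover becomes insolvent.
  Ivory: +55 → 55 < 110
No further insolvencies.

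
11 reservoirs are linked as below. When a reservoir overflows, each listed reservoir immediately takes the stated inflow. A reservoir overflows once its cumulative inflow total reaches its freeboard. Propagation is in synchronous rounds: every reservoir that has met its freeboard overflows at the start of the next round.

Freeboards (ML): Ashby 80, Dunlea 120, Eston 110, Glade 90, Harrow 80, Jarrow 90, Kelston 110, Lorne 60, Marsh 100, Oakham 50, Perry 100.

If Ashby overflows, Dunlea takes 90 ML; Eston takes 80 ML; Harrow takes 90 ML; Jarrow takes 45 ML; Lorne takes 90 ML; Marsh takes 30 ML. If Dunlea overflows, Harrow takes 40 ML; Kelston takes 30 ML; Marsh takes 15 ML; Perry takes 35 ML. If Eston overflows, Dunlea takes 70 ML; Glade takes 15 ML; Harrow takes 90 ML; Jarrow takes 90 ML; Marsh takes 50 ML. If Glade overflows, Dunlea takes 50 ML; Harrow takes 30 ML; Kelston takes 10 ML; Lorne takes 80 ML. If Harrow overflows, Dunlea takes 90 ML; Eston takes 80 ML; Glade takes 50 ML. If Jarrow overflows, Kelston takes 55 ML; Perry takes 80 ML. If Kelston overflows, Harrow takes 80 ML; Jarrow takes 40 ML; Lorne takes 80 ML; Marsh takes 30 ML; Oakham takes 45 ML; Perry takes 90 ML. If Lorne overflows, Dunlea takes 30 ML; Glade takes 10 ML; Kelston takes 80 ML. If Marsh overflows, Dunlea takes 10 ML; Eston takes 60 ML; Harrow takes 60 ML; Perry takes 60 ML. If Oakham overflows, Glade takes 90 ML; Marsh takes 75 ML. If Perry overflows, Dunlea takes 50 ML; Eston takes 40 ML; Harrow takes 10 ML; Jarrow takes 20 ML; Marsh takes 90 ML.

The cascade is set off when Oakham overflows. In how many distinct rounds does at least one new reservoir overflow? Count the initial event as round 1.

3

Round 1 — Oakham overflows (initial).
  Glade: +90 → 90 ≥ 90
  Marsh: +75 → 75 < 100
Round 2 — Glade overflows.
  Dunlea: +50 → 50 < 120
  Harrow: +30 → 30 < 80
  Kelston: +10 → 10 < 110
  Lorne: +80 → 80 ≥ 60
Round 3 — Lorne overflows.
  Dunlea: +30 → 80 < 120
  Kelston: +80 → 90 < 110
No further overflows.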